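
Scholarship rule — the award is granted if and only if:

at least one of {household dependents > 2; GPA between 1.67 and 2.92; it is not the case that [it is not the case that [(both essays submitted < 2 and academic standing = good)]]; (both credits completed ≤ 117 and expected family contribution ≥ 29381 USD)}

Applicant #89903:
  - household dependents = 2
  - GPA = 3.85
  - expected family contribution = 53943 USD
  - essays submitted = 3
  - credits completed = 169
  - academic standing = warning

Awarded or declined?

Atomic conditions:
  household dependents > 2: 2 > 2 is false
  GPA between 1.67 and 2.92: 3.85 in [1.67, 2.92] is false
  essays submitted < 2: 3 < 2 is false
  academic standing = good: warning == good is false
  credits completed ≤ 117: 169 ≤ 117 is false
  expected family contribution ≥ 29381 USD: 53943 ≥ 29381 is true
Combine:
[3.1.1] false AND false = false
[3.1] NOT false = true
[3] NOT true = false
[4] false AND true = false
[root] false OR false OR false OR false = false
Overall: false → declined

Declined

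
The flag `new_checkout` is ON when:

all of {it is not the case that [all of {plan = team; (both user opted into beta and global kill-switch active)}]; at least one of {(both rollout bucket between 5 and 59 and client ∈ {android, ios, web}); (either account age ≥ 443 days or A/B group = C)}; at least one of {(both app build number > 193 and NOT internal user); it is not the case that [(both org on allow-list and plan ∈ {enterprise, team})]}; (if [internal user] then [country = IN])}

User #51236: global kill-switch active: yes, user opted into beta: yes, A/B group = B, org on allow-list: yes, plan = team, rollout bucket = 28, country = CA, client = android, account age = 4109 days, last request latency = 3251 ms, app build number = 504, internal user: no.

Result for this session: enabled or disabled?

Disabled

Atomic conditions:
  plan = team: team == team is true
  user opted into beta: yes → true
  global kill-switch active: yes → true
  rollout bucket between 5 and 59: 28 in [5, 59] is true
  client ∈ {android, ios, web}: android is in the set → true
  account age ≥ 443 days: 4109 ≥ 443 is true
  A/B group = C: B == C is false
  app build number > 193: 504 > 193 is true
  NOT internal user: no → true
  org on allow-list: yes → true
  plan ∈ {enterprise, team}: team is in the set → true
  internal user: no → false
  country = IN: CA == IN is false
Combine:
[1.1.2] true AND true = true
[1.1] true AND true = true
[1] NOT true = false
[2.1] true AND true = true
[2.2] true OR false = true
[2] true OR true = true
[3.1] true AND true = true
[3.2.1] true AND true = true
[3.2] NOT true = false
[3] true OR false = true
[4] false → false (antecedent false ⇒ implication holds) = true
[root] false AND true AND true AND true = false
Overall: false → disabled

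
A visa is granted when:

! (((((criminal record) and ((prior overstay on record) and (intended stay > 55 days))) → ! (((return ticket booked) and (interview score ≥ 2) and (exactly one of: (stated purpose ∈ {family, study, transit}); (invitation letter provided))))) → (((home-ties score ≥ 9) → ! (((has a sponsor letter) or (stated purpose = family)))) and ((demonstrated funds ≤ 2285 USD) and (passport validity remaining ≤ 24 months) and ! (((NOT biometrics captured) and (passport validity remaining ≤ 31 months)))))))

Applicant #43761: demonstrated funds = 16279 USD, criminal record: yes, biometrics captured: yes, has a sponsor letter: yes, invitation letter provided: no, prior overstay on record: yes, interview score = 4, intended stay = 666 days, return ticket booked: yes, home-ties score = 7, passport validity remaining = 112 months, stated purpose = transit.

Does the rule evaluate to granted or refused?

Refused

Atomic conditions:
  criminal record: yes → true
  prior overstay on record: yes → true
  intended stay > 55 days: 666 > 55 is true
  return ticket booked: yes → true
  interview score ≥ 2: 4 ≥ 2 is true
  stated purpose ∈ {family, study, transit}: transit is in the set → true
  invitation letter provided: no → false
  home-ties score ≥ 9: 7 ≥ 9 is false
  has a sponsor letter: yes → true
  stated purpose = family: transit == family is false
  demonstrated funds ≤ 2285 USD: 16279 ≤ 2285 is false
  passport validity remaining ≤ 24 months: 112 ≤ 24 is false
  NOT biometrics captured: yes → false
  passport validity remaining ≤ 31 months: 112 ≤ 31 is false
Combine:
[1.1.1.2] true AND true = true
[1.1.1] true AND true = true
[1.1.2.1.3] exactly-one(true, false) = true
[1.1.2.1] true AND true AND true = true
[1.1.2] NOT true = false
[1.1] true → false = false
[1.2.1.2.1] true OR false = true
[1.2.1.2] NOT true = false
[1.2.1] false → false (antecedent false ⇒ implication holds) = true
[1.2.2.3.1] false AND false = false
[1.2.2.3] NOT false = true
[1.2.2] false AND false AND true = false
[1.2] true AND false = false
[1] false → false (antecedent false ⇒ implication holds) = true
[root] NOT true = false
Overall: false → refused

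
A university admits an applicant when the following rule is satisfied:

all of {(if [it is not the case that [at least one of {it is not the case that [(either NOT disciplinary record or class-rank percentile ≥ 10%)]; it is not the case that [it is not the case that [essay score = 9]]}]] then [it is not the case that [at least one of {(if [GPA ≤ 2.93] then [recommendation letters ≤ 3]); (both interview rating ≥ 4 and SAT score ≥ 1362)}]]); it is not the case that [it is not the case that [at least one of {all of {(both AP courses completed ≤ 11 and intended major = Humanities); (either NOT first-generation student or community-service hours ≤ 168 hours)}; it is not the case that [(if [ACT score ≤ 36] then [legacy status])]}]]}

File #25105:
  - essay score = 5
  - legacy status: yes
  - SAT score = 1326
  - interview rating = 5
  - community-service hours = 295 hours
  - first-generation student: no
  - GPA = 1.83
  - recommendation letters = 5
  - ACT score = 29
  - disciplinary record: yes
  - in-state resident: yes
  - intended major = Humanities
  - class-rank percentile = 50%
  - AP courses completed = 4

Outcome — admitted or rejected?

Atomic conditions:
  NOT disciplinary record: yes → false
  class-rank percentile ≥ 10%: 50 ≥ 10 is true
  essay score = 9: 5 == 9 is false
  GPA ≤ 2.93: 1.83 ≤ 2.93 is true
  recommendation letters ≤ 3: 5 ≤ 3 is false
  interview rating ≥ 4: 5 ≥ 4 is true
  SAT score ≥ 1362: 1326 ≥ 1362 is false
  AP courses completed ≤ 11: 4 ≤ 11 is true
  intended major = Humanities: Humanities == Humanities is true
  NOT first-generation student: no → true
  community-service hours ≤ 168 hours: 295 ≤ 168 is false
  ACT score ≤ 36: 29 ≤ 36 is true
  legacy status: yes → true
Combine:
[1.1.1.1.1] false OR true = true
[1.1.1.1] NOT true = false
[1.1.1.2.1] NOT false = true
[1.1.1.2] NOT true = false
[1.1.1] false OR false = false
[1.1] NOT false = true
[1.2.1.1] true → false = false
[1.2.1.2] true AND false = false
[1.2.1] false OR false = false
[1.2] NOT false = true
[1] true → true = true
[2.1.1.1.1] true AND true = true
[2.1.1.1.2] true OR false = true
[2.1.1.1] true AND true = true
[2.1.1.2.1] true → true = true
[2.1.1.2] NOT true = false
[2.1.1] true OR false = true
[2.1] NOT true = false
[2] NOT false = true
[root] true AND true = true
Overall: true → admitted

Admitted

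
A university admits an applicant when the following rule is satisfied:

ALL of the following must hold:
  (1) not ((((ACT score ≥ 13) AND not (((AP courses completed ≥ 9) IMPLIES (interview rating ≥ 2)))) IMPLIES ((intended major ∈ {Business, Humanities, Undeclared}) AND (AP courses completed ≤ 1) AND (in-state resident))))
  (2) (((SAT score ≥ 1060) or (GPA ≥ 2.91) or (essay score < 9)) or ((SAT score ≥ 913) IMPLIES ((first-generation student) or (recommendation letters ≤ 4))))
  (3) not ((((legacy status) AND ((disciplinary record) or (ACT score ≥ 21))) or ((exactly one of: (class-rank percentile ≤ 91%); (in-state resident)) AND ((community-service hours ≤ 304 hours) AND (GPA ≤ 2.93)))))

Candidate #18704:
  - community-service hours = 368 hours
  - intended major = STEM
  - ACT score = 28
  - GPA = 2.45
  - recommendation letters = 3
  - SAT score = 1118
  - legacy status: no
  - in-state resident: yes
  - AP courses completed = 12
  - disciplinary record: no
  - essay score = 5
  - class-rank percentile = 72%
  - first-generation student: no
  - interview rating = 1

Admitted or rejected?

Atomic conditions:
  ACT score ≥ 13: 28 ≥ 13 is true
  AP courses completed ≥ 9: 12 ≥ 9 is true
  interview rating ≥ 2: 1 ≥ 2 is false
  intended major ∈ {Business, Humanities, Undeclared}: STEM is not in the set → false
  AP courses completed ≤ 1: 12 ≤ 1 is false
  in-state resident: yes → true
  SAT score ≥ 1060: 1118 ≥ 1060 is true
  GPA ≥ 2.91: 2.45 ≥ 2.91 is false
  essay score < 9: 5 < 9 is true
  SAT score ≥ 913: 1118 ≥ 913 is true
  first-generation student: no → false
  recommendation letters ≤ 4: 3 ≤ 4 is true
  legacy status: no → false
  disciplinary record: no → false
  ACT score ≥ 21: 28 ≥ 21 is true
  class-rank percentile ≤ 91%: 72 ≤ 91 is true
  community-service hours ≤ 304 hours: 368 ≤ 304 is false
  GPA ≤ 2.93: 2.45 ≤ 2.93 is true
Combine:
[1.1.1.2.1] true → false = false
[1.1.1.2] NOT false = true
[1.1.1] true AND true = true
[1.1.2] false AND false AND true = false
[1.1] true → false = false
[1] NOT false = true
[2.1] true OR false OR true = true
[2.2.2] false OR true = true
[2.2] true → true = true
[2] true OR true = true
[3.1.1.2] false OR true = true
[3.1.1] false AND true = false
[3.1.2.1] exactly-one(true, true) = false
[3.1.2.2] false AND true = false
[3.1.2] false AND false = false
[3.1] false OR false = false
[3] NOT false = true
[root] true AND true AND true = true
Overall: true → admitted

Admitted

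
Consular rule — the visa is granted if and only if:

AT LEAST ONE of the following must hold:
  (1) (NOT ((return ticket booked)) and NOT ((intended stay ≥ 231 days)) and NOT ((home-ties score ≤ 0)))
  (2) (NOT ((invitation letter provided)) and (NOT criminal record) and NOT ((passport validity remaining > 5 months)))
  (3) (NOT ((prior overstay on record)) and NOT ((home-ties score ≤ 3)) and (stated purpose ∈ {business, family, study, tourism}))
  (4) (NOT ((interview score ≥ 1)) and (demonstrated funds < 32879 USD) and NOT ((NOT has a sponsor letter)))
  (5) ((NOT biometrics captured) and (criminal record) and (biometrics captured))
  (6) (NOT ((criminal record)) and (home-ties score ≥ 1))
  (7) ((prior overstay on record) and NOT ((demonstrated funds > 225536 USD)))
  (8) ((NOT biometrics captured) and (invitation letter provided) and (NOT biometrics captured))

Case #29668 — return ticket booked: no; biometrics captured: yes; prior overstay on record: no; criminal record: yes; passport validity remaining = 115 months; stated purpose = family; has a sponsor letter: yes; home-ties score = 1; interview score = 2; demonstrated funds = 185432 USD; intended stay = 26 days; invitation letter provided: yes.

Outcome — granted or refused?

Granted

Atomic conditions:
  return ticket booked: no → false
  intended stay ≥ 231 days: 26 ≥ 231 is false
  home-ties score ≤ 0: 1 ≤ 0 is false
  invitation letter provided: yes → true
  NOT criminal record: yes → false
  passport validity remaining > 5 months: 115 > 5 is true
  prior overstay on record: no → false
  home-ties score ≤ 3: 1 ≤ 3 is true
  stated purpose ∈ {business, family, study, tourism}: family is in the set → true
  interview score ≥ 1: 2 ≥ 1 is true
  demonstrated funds < 32879 USD: 185432 < 32879 is false
  NOT has a sponsor letter: yes → false
  NOT biometrics captured: yes → false
  criminal record: yes → true
  biometrics captured: yes → true
  home-ties score ≥ 1: 1 ≥ 1 is true
  demonstrated funds > 225536 USD: 185432 > 225536 is false
Combine:
[1.1] NOT false = true
[1.2] NOT false = true
[1.3] NOT false = true
[1] true AND true AND true = true
[2.1] NOT true = false
[2.3] NOT true = false
[2] false AND false AND false = false
[3.1] NOT false = true
[3.2] NOT true = false
[3] true AND false AND true = false
[4.1] NOT true = false
[4.3] NOT false = true
[4] false AND false AND true = false
[5] false AND true AND true = false
[6.1] NOT true = false
[6] false AND true = false
[7.2] NOT false = true
[7] false AND true = false
[8] false AND true AND false = false
[root] true OR false OR false OR false OR false OR false OR false OR false = true
Overall: true → granted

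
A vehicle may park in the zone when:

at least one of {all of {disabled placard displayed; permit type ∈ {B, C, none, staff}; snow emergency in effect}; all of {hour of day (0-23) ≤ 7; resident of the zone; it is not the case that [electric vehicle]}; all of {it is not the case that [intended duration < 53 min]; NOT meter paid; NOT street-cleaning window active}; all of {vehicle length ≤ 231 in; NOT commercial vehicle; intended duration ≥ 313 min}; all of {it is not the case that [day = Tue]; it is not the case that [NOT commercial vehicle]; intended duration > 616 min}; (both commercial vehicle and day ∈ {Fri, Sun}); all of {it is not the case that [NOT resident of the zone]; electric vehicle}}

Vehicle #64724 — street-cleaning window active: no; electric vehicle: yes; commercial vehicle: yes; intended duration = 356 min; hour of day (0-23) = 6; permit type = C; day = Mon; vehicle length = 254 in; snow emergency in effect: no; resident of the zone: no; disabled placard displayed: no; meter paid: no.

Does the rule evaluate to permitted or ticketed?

Atomic conditions:
  disabled placard displayed: no → false
  permit type ∈ {B, C, none, staff}: C is in the set → true
  snow emergency in effect: no → false
  hour of day (0-23) ≤ 7: 6 ≤ 7 is true
  resident of the zone: no → false
  electric vehicle: yes → true
  intended duration < 53 min: 356 < 53 is false
  NOT meter paid: no → true
  NOT street-cleaning window active: no → true
  vehicle length ≤ 231 in: 254 ≤ 231 is false
  NOT commercial vehicle: yes → false
  intended duration ≥ 313 min: 356 ≥ 313 is true
  day = Tue: Mon == Tue is false
  intended duration > 616 min: 356 > 616 is false
  commercial vehicle: yes → true
  day ∈ {Fri, Sun}: Mon is not in the set → false
  NOT resident of the zone: no → true
Combine:
[1] false AND true AND false = false
[2.3] NOT true = false
[2] true AND false AND false = false
[3.1] NOT false = true
[3] true AND true AND true = true
[4] false AND false AND true = false
[5.1] NOT false = true
[5.2] NOT false = true
[5] true AND true AND false = false
[6] true AND false = false
[7.1] NOT true = false
[7] false AND true = false
[root] false OR false OR true OR false OR false OR false OR false = true
Overall: true → permitted

Permitted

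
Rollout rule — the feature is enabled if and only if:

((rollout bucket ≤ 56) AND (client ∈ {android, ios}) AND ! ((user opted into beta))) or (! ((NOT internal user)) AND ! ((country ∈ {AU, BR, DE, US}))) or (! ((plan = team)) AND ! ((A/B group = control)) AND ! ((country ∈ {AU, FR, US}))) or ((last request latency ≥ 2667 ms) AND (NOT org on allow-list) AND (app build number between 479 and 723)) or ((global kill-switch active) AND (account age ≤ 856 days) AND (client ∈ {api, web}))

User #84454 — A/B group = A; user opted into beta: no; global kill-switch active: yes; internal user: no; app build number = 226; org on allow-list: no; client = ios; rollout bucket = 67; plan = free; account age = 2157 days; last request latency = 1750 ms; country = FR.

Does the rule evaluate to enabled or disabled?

Atomic conditions:
  rollout bucket ≤ 56: 67 ≤ 56 is false
  client ∈ {android, ios}: ios is in the set → true
  user opted into beta: no → false
  NOT internal user: no → true
  country ∈ {AU, BR, DE, US}: FR is not in the set → false
  plan = team: free == team is false
  A/B group = control: A == control is false
  country ∈ {AU, FR, US}: FR is in the set → true
  last request latency ≥ 2667 ms: 1750 ≥ 2667 is false
  NOT org on allow-list: no → true
  app build number between 479 and 723: 226 in [479, 723] is false
  global kill-switch active: yes → true
  account age ≤ 856 days: 2157 ≤ 856 is false
  client ∈ {api, web}: ios is not in the set → false
Combine:
[1.3] NOT false = true
[1] false AND true AND true = false
[2.1] NOT true = false
[2.2] NOT false = true
[2] false AND true = false
[3.1] NOT false = true
[3.2] NOT false = true
[3.3] NOT true = false
[3] true AND true AND false = false
[4] false AND true AND false = false
[5] true AND false AND false = false
[root] false OR false OR false OR false OR false = false
Overall: false → disabled

Disabled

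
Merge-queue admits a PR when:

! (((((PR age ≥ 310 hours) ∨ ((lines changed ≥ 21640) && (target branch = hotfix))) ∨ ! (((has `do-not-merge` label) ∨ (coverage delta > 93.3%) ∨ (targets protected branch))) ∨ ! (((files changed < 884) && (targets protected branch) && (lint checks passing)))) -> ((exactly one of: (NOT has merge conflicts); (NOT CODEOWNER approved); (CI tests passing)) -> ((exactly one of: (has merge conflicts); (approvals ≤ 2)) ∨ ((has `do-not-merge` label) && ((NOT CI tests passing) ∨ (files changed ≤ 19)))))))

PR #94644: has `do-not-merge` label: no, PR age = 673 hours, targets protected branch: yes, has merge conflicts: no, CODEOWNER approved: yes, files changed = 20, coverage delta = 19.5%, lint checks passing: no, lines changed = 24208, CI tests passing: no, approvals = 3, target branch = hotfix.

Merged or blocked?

Atomic conditions:
  PR age ≥ 310 hours: 673 ≥ 310 is true
  lines changed ≥ 21640: 24208 ≥ 21640 is true
  target branch = hotfix: hotfix == hotfix is true
  has `do-not-merge` label: no → false
  coverage delta > 93.3%: 19.5 > 93.3 is false
  targets protected branch: yes → true
  files changed < 884: 20 < 884 is true
  lint checks passing: no → false
  NOT has merge conflicts: no → true
  NOT CODEOWNER approved: yes → false
  CI tests passing: no → false
  has merge conflicts: no → false
  approvals ≤ 2: 3 ≤ 2 is false
  NOT CI tests passing: no → true
  files changed ≤ 19: 20 ≤ 19 is false
Combine:
[1.1.1.2] true AND true = true
[1.1.1] true OR true = true
[1.1.2.1] false OR false OR true = true
[1.1.2] NOT true = false
[1.1.3.1] true AND true AND false = false
[1.1.3] NOT false = true
[1.1] true OR false OR true = true
[1.2.1] exactly-one(true, false, false) = true
[1.2.2.1] exactly-one(false, false) = false
[1.2.2.2.2] true OR false = true
[1.2.2.2] false AND true = false
[1.2.2] false OR false = false
[1.2] true → false = false
[1] true → false = false
[root] NOT false = true
Overall: true → merged

Merged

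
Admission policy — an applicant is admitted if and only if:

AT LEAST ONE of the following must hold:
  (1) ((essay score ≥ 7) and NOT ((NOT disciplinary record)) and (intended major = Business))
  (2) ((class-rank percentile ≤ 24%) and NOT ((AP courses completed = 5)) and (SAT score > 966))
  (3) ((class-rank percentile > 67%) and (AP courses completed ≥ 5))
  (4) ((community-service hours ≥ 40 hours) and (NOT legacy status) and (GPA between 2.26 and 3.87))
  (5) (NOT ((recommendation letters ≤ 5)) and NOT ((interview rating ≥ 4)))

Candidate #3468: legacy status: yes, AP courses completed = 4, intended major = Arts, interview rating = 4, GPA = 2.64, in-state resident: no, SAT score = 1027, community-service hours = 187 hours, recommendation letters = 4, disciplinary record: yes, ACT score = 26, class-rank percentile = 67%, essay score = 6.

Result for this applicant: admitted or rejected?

Rejected

Atomic conditions:
  essay score ≥ 7: 6 ≥ 7 is false
  NOT disciplinary record: yes → false
  intended major = Business: Arts == Business is false
  class-rank percentile ≤ 24%: 67 ≤ 24 is false
  AP courses completed = 5: 4 == 5 is false
  SAT score > 966: 1027 > 966 is true
  class-rank percentile > 67%: 67 > 67 is false
  AP courses completed ≥ 5: 4 ≥ 5 is false
  community-service hours ≥ 40 hours: 187 ≥ 40 is true
  NOT legacy status: yes → false
  GPA between 2.26 and 3.87: 2.64 in [2.26, 3.87] is true
  recommendation letters ≤ 5: 4 ≤ 5 is true
  interview rating ≥ 4: 4 ≥ 4 is true
Combine:
[1.2] NOT false = true
[1] false AND true AND false = false
[2.2] NOT false = true
[2] false AND true AND true = false
[3] false AND false = false
[4] true AND false AND true = false
[5.1] NOT true = false
[5.2] NOT true = false
[5] false AND false = false
[root] false OR false OR false OR false OR false = false
Overall: false → rejected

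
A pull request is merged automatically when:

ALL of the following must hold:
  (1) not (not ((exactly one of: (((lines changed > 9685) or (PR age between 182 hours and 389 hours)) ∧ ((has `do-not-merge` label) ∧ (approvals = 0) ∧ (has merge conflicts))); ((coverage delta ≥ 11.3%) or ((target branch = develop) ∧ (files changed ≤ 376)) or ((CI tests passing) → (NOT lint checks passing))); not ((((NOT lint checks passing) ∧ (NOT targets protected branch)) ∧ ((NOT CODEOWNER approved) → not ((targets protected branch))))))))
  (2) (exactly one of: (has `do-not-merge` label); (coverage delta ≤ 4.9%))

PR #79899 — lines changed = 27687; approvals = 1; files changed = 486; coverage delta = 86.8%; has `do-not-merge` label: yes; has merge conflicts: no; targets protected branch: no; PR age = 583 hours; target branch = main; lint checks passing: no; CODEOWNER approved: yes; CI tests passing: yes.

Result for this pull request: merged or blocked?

Atomic conditions:
  lines changed > 9685: 27687 > 9685 is true
  PR age between 182 hours and 389 hours: 583 in [182, 389] is false
  has `do-not-merge` label: yes → true
  approvals = 0: 1 == 0 is false
  has merge conflicts: no → false
  coverage delta ≥ 11.3%: 86.8 ≥ 11.3 is true
  target branch = develop: main == develop is false
  files changed ≤ 376: 486 ≤ 376 is false
  CI tests passing: yes → true
  NOT lint checks passing: no → true
  NOT targets protected branch: no → true
  NOT CODEOWNER approved: yes → false
  targets protected branch: no → false
  coverage delta ≤ 4.9%: 86.8 ≤ 4.9 is false
Combine:
[1.1.1.1.1] true OR false = true
[1.1.1.1.2] true AND false AND false = false
[1.1.1.1] true AND false = false
[1.1.1.2.2] false AND false = false
[1.1.1.2.3] true → true = true
[1.1.1.2] true OR false OR true = true
[1.1.1.3.1.1] true AND true = true
[1.1.1.3.1.2.2] NOT false = true
[1.1.1.3.1.2] false → true (antecedent false ⇒ implication holds) = true
[1.1.1.3.1] true AND true = true
[1.1.1.3] NOT true = false
[1.1.1] exactly-one(false, true, false) = true
[1.1] NOT true = false
[1] NOT false = true
[2] exactly-one(true, false) = true
[root] true AND true = true
Overall: true → merged

Merged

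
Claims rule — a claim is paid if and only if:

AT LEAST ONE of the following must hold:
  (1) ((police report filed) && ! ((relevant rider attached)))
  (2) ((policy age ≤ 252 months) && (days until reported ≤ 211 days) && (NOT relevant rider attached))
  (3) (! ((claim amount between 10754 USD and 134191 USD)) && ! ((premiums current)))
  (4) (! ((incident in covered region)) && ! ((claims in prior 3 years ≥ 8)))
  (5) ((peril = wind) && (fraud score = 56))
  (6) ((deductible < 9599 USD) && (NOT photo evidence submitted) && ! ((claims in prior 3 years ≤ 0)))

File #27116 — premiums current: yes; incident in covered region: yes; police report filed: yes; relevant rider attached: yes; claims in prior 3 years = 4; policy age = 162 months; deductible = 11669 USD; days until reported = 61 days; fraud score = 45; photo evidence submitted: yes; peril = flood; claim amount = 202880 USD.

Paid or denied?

Atomic conditions:
  police report filed: yes → true
  relevant rider attached: yes → true
  policy age ≤ 252 months: 162 ≤ 252 is true
  days until reported ≤ 211 days: 61 ≤ 211 is true
  NOT relevant rider attached: yes → false
  claim amount between 10754 USD and 134191 USD: 202880 in [10754, 134191] is false
  premiums current: yes → true
  incident in covered region: yes → true
  claims in prior 3 years ≥ 8: 4 ≥ 8 is false
  peril = wind: flood == wind is false
  fraud score = 56: 45 == 56 is false
  deductible < 9599 USD: 11669 < 9599 is false
  NOT photo evidence submitted: yes → false
  claims in prior 3 years ≤ 0: 4 ≤ 0 is false
Combine:
[1.2] NOT true = false
[1] true AND false = false
[2] true AND true AND false = false
[3.1] NOT false = true
[3.2] NOT true = false
[3] true AND false = false
[4.1] NOT true = false
[4.2] NOT false = true
[4] false AND true = false
[5] false AND false = false
[6.3] NOT false = true
[6] false AND false AND true = false
[root] false OR false OR false OR false OR false OR false = false
Overall: false → denied

Denied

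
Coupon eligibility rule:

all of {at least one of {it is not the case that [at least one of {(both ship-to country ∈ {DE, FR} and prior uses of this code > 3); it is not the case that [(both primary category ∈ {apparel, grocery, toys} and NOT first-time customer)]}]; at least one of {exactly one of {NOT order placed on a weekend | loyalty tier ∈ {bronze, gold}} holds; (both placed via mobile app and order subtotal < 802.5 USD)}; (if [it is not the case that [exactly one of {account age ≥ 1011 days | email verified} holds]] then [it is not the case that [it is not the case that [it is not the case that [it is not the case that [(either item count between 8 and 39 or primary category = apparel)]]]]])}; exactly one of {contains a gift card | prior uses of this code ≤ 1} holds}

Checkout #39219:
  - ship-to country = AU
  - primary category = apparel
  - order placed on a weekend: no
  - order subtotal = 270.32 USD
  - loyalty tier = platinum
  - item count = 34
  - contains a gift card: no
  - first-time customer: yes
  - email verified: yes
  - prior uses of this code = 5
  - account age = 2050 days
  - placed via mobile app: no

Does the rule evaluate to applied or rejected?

Rejected

Atomic conditions:
  ship-to country ∈ {DE, FR}: AU is not in the set → false
  prior uses of this code > 3: 5 > 3 is true
  primary category ∈ {apparel, grocery, toys}: apparel is in the set → true
  NOT first-time customer: yes → false
  NOT order placed on a weekend: no → true
  loyalty tier ∈ {bronze, gold}: platinum is not in the set → false
  placed via mobile app: no → false
  order subtotal < 802.5 USD: 270.32 < 802.5 is true
  account age ≥ 1011 days: 2050 ≥ 1011 is true
  email verified: yes → true
  item count between 8 and 39: 34 in [8, 39] is true
  primary category = apparel: apparel == apparel is true
  contains a gift card: no → false
  prior uses of this code ≤ 1: 5 ≤ 1 is false
Combine:
[1.1.1.1] false AND true = false
[1.1.1.2.1] true AND false = false
[1.1.1.2] NOT false = true
[1.1.1] false OR true = true
[1.1] NOT true = false
[1.2.1] exactly-one(true, false) = true
[1.2.2] false AND true = false
[1.2] true OR false = true
[1.3.1.1] exactly-one(true, true) = false
[1.3.1] NOT false = true
[1.3.2.1.1.1.1] true OR true = true
[1.3.2.1.1.1] NOT true = false
[1.3.2.1.1] NOT false = true
[1.3.2.1] NOT true = false
[1.3.2] NOT false = true
[1.3] true → true = true
[1] false OR true OR true = true
[2] exactly-one(false, false) = false
[root] true AND false = false
Overall: false → rejected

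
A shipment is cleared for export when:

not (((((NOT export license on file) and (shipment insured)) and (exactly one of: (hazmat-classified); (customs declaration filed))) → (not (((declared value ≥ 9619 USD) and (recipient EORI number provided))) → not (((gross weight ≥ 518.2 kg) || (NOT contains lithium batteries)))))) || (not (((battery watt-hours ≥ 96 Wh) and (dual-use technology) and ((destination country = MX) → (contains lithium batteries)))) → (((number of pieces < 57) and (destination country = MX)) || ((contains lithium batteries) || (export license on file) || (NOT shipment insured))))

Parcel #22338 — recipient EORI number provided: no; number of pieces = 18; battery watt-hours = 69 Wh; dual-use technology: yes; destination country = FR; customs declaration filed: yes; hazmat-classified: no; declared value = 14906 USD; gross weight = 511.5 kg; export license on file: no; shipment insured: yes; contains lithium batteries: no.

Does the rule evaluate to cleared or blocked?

Cleared

Atomic conditions:
  NOT export license on file: no → true
  shipment insured: yes → true
  hazmat-classified: no → false
  customs declaration filed: yes → true
  declared value ≥ 9619 USD: 14906 ≥ 9619 is true
  recipient EORI number provided: no → false
  gross weight ≥ 518.2 kg: 511.5 ≥ 518.2 is false
  NOT contains lithium batteries: no → true
  battery watt-hours ≥ 96 Wh: 69 ≥ 96 is false
  dual-use technology: yes → true
  destination country = MX: FR == MX is false
  contains lithium batteries: no → false
  number of pieces < 57: 18 < 57 is true
  export license on file: no → false
  NOT shipment insured: yes → false
Combine:
[1.1.1.1] true AND true = true
[1.1.1.2] exactly-one(false, true) = true
[1.1.1] true AND true = true
[1.1.2.1.1] true AND false = false
[1.1.2.1] NOT false = true
[1.1.2.2.1] false OR true = true
[1.1.2.2] NOT true = false
[1.1.2] true → false = false
[1.1] true → false = false
[1] NOT false = true
[2.1.1.3] false → false (antecedent false ⇒ implication holds) = true
[2.1.1] false AND true AND true = false
[2.1] NOT false = true
[2.2.1] true AND false = false
[2.2.2] false OR false OR false = false
[2.2] false OR false = false
[2] true → false = false
[root] true OR false = true
Overall: true → cleared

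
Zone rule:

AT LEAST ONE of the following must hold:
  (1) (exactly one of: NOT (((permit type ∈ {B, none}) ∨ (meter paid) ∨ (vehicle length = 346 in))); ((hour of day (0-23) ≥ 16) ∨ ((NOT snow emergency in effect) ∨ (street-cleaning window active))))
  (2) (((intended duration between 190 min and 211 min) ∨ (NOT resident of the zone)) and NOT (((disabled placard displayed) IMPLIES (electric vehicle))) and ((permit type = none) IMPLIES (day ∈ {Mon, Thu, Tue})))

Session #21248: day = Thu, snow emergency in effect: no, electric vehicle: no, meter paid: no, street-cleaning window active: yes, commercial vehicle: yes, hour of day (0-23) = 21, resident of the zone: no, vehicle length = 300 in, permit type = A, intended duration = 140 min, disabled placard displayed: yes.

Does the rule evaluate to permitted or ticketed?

Permitted

Atomic conditions:
  permit type ∈ {B, none}: A is not in the set → false
  meter paid: no → false
  vehicle length = 346 in: 300 == 346 is false
  hour of day (0-23) ≥ 16: 21 ≥ 16 is true
  NOT snow emergency in effect: no → true
  street-cleaning window active: yes → true
  intended duration between 190 min and 211 min: 140 in [190, 211] is false
  NOT resident of the zone: no → true
  disabled placard displayed: yes → true
  electric vehicle: no → false
  permit type = none: A == none is false
  day ∈ {Mon, Thu, Tue}: Thu is in the set → true
Combine:
[1.1.1] false OR false OR false = false
[1.1] NOT false = true
[1.2.2] true OR true = true
[1.2] true OR true = true
[1] exactly-one(true, true) = false
[2.1] false OR true = true
[2.2.1] true → false = false
[2.2] NOT false = true
[2.3] false → true (antecedent false ⇒ implication holds) = true
[2] true AND true AND true = true
[root] false OR true = true
Overall: true → permitted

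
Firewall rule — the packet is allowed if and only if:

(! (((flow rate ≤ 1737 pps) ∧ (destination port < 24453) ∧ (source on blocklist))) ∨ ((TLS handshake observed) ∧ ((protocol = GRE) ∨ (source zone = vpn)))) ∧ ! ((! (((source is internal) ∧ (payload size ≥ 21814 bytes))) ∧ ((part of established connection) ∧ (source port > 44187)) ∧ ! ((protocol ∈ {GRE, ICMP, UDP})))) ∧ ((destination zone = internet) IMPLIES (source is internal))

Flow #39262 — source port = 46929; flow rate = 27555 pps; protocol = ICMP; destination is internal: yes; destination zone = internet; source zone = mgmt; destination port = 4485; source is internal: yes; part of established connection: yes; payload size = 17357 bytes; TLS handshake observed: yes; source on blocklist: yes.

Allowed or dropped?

Allowed

Atomic conditions:
  flow rate ≤ 1737 pps: 27555 ≤ 1737 is false
  destination port < 24453: 4485 < 24453 is true
  source on blocklist: yes → true
  TLS handshake observed: yes → true
  protocol = GRE: ICMP == GRE is false
  source zone = vpn: mgmt == vpn is false
  source is internal: yes → true
  payload size ≥ 21814 bytes: 17357 ≥ 21814 is false
  part of established connection: yes → true
  source port > 44187: 46929 > 44187 is true
  protocol ∈ {GRE, ICMP, UDP}: ICMP is in the set → true
  destination zone = internet: internet == internet is true
Combine:
[1.1.1] false AND true AND true = false
[1.1] NOT false = true
[1.2.2] false OR false = false
[1.2] true AND false = false
[1] true OR false = true
[2.1.1.1] true AND false = false
[2.1.1] NOT false = true
[2.1.2] true AND true = true
[2.1.3] NOT true = false
[2.1] true AND true AND false = false
[2] NOT false = true
[3] true → true = true
[root] true AND true AND true = true
Overall: true → allowed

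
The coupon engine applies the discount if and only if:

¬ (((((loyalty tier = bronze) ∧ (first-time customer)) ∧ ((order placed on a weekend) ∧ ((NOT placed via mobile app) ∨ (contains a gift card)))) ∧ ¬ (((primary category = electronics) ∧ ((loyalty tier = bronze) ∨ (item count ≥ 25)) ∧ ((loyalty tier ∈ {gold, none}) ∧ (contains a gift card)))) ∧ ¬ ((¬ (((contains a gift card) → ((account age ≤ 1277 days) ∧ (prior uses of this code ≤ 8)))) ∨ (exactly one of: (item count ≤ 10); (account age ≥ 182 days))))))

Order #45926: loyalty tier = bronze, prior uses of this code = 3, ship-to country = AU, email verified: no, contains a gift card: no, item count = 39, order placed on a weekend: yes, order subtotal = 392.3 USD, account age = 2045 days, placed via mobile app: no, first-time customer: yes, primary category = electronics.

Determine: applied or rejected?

Atomic conditions:
  loyalty tier = bronze: bronze == bronze is true
  first-time customer: yes → true
  order placed on a weekend: yes → true
  NOT placed via mobile app: no → true
  contains a gift card: no → false
  primary category = electronics: electronics == electronics is true
  item count ≥ 25: 39 ≥ 25 is true
  loyalty tier ∈ {gold, none}: bronze is not in the set → false
  account age ≤ 1277 days: 2045 ≤ 1277 is false
  prior uses of this code ≤ 8: 3 ≤ 8 is true
  item count ≤ 10: 39 ≤ 10 is false
  account age ≥ 182 days: 2045 ≥ 182 is true
Combine:
[1.1.1] true AND true = true
[1.1.2.2] true OR false = true
[1.1.2] true AND true = true
[1.1] true AND true = true
[1.2.1.2] true OR true = true
[1.2.1.3] false AND false = false
[1.2.1] true AND true AND false = false
[1.2] NOT false = true
[1.3.1.1.1.2] false AND true = false
[1.3.1.1.1] false → false (antecedent false ⇒ implication holds) = true
[1.3.1.1] NOT true = false
[1.3.1.2] exactly-one(false, true) = true
[1.3.1] false OR true = true
[1.3] NOT true = false
[1] true AND true AND false = false
[root] NOT false = true
Overall: true → applied

Applied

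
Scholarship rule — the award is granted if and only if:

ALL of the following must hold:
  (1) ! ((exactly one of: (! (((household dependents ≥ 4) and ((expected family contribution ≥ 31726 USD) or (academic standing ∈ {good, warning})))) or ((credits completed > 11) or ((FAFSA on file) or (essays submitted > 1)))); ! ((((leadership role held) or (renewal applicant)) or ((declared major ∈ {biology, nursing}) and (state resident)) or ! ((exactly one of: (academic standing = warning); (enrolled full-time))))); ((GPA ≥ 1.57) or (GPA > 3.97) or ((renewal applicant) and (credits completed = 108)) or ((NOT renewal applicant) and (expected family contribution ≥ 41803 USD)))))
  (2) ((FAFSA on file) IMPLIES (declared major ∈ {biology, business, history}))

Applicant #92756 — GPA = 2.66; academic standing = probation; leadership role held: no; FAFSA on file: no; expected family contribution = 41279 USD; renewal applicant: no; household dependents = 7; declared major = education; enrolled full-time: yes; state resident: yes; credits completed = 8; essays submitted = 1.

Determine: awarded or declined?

Atomic conditions:
  household dependents ≥ 4: 7 ≥ 4 is true
  expected family contribution ≥ 31726 USD: 41279 ≥ 31726 is true
  academic standing ∈ {good, warning}: probation is not in the set → false
  credits completed > 11: 8 > 11 is false
  FAFSA on file: no → false
  essays submitted > 1: 1 > 1 is false
  leadership role held: no → false
  renewal applicant: no → false
  declared major ∈ {biology, nursing}: education is not in the set → false
  state resident: yes → true
  academic standing = warning: probation == warning is false
  enrolled full-time: yes → true
  GPA ≥ 1.57: 2.66 ≥ 1.57 is true
  GPA > 3.97: 2.66 > 3.97 is false
  credits completed = 108: 8 == 108 is false
  NOT renewal applicant: no → true
  expected family contribution ≥ 41803 USD: 41279 ≥ 41803 is false
  declared major ∈ {biology, business, history}: education is not in the set → false
Combine:
[1.1.1.1.1.2] true OR false = true
[1.1.1.1.1] true AND true = true
[1.1.1.1] NOT true = false
[1.1.1.2.2] false OR false = false
[1.1.1.2] false OR false = false
[1.1.1] false OR false = false
[1.1.2.1.1] false OR false = false
[1.1.2.1.2] false AND true = false
[1.1.2.1.3.1] exactly-one(false, true) = true
[1.1.2.1.3] NOT true = false
[1.1.2.1] false OR false OR false = false
[1.1.2] NOT false = true
[1.1.3.3] false AND false = false
[1.1.3.4] true AND false = false
[1.1.3] true OR false OR false OR false = true
[1.1] exactly-one(false, true, true) = false
[1] NOT false = true
[2] false → false (antecedent false ⇒ implication holds) = true
[root] true AND true = true
Overall: true → awarded

Awarded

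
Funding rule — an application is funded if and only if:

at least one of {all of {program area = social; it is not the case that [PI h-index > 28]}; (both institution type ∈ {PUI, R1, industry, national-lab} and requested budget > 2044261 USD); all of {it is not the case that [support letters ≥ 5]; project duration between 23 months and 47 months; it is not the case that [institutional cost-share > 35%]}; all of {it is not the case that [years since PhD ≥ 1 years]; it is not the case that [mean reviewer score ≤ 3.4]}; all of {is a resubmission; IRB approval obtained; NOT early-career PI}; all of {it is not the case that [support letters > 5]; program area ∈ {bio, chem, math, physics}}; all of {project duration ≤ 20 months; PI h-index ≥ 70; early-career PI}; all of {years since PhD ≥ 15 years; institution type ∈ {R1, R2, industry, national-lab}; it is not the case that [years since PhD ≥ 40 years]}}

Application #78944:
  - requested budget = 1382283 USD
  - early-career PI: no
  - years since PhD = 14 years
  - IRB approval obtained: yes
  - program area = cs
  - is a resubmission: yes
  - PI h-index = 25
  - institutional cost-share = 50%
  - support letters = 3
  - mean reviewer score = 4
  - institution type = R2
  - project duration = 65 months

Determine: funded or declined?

Funded

Atomic conditions:
  program area = social: cs == social is false
  PI h-index > 28: 25 > 28 is false
  institution type ∈ {PUI, R1, industry, national-lab}: R2 is not in the set → false
  requested budget > 2044261 USD: 1382283 > 2044261 is false
  support letters ≥ 5: 3 ≥ 5 is false
  project duration between 23 months and 47 months: 65 in [23, 47] is false
  institutional cost-share > 35%: 50 > 35 is true
  years since PhD ≥ 1 years: 14 ≥ 1 is true
  mean reviewer score ≤ 3.4: 4 ≤ 3.4 is false
  is a resubmission: yes → true
  IRB approval obtained: yes → true
  NOT early-career PI: no → true
  support letters > 5: 3 > 5 is false
  program area ∈ {bio, chem, math, physics}: cs is not in the set → false
  project duration ≤ 20 months: 65 ≤ 20 is false
  PI h-index ≥ 70: 25 ≥ 70 is false
  early-career PI: no → false
  years since PhD ≥ 15 years: 14 ≥ 15 is false
  institution type ∈ {R1, R2, industry, national-lab}: R2 is in the set → true
  years since PhD ≥ 40 years: 14 ≥ 40 is false
Combine:
[1.2] NOT false = true
[1] false AND true = false
[2] false AND false = false
[3.1] NOT false = true
[3.3] NOT true = false
[3] true AND false AND false = false
[4.1] NOT true = false
[4.2] NOT false = true
[4] false AND true = false
[5] true AND true AND true = true
[6.1] NOT false = true
[6] true AND false = false
[7] false AND false AND false = false
[8.3] NOT false = true
[8] false AND true AND true = false
[root] false OR false OR false OR false OR true OR false OR false OR false = true
Overall: true → funded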